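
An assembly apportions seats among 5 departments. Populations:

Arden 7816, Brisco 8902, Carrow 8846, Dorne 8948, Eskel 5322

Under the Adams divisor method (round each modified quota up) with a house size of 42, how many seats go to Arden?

Standard divisor 39834/42 ≈ 948.429; standard quotas: Arden 8.241, Brisco 9.386, Carrow 9.327, Dorne 9.435, Eskel 5.611.
Rounding up gives 9, 10, 10, 10, 6 = 45 seats, so the divisor must be adjusted.
With modified divisor 992: modified quotas Arden 7.879, Brisco 8.974, Carrow 8.917, Dorne 9.020, Eskel 5.365.
Rounding up: Arden 8, Brisco 9, Carrow 9, Dorne 10, Eskel 6 (total 42).
Arden receives 8.

8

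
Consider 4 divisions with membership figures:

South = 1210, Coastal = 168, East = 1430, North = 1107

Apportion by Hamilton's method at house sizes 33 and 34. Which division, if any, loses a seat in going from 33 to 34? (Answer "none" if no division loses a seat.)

Coastal

At 33 seats: South 10, Coastal 2, East 12, North 9.
At 34 seats: South 11, Coastal 1, East 12, North 10.
Coastal drops from 2 to 1.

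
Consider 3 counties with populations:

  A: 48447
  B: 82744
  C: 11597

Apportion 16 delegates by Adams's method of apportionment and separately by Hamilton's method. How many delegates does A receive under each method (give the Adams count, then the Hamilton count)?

Adams: A 5, B 9, C 2.
Hamilton: A 6, B 9, C 1.
A gets 5 under Adams and 6 under Hamilton.

5 and 6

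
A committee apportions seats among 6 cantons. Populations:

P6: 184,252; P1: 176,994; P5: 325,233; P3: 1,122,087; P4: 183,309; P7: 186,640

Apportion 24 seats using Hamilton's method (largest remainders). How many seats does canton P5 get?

The standard divisor is 2178515/24 ≈ 90771.458.
Standard quotas: P6 2.0298, P1 1.9499, P5 3.5830, P3 12.3617, P4 2.0195, P7 2.0562.
Lower quotas: P6 2, P1 1, P5 3, P3 12, P4 2, P7 2 (sum 22, leaving 2 seats).
Remainders in descending order: P1 0.9499, P5 0.5830, P3 0.3617, P7 0.0562, P6 0.0298, P4 0.0195.
Largest remainders: P1, P5 receive the extra seats.
P5 receives 4.

4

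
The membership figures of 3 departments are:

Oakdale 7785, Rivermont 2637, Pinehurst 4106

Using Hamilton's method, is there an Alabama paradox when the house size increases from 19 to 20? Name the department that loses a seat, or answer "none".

At 19 seats: Oakdale 10, Rivermont 4, Pinehurst 5.
At 20 seats: Oakdale 11, Rivermont 3, Pinehurst 6.
Rivermont drops from 4 to 3.

Rivermont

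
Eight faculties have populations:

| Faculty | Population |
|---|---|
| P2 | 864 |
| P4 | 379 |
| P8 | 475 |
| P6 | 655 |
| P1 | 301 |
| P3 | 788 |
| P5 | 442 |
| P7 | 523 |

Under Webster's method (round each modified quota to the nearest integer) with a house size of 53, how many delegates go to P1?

4

Standard divisor 4427/53 ≈ 83.528; standard quotas: P2 10.344, P4 4.537, P8 5.687, P6 7.842, P1 3.604, P3 9.434, P5 5.292, P7 6.261.
Rounding to the nearest integer gives P2 10, P4 5, P8 6, P6 8, P1 4, P3 9, P5 5, P7 6 — total 53, matching the house size, so no adjustment is needed.
P1 receives 4.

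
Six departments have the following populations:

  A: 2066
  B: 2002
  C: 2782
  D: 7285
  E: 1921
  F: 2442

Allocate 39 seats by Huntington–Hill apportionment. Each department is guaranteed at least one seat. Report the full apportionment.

A=4, B=4, C=6, D=16, E=4, F=5

With divisor 466: modified quotas A 4.433, B 4.296, C 5.970, D 15.633, E 4.122, F 5.240.
Geometric-mean thresholds: A √(4·5)=4.472, B √(4·5)=4.472, C √(5·6)=5.477, D √(15·16)=15.492, E √(4·5)=4.472, F √(5·6)=5.477.
Each quota rounded against its threshold gives A 4, B 4, C 6, D 16, E 4, F 5 (total 39).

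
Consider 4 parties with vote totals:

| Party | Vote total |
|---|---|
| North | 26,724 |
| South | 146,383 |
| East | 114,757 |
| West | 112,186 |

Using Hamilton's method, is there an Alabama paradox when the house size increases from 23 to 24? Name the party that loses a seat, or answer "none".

At 23 seats: North 2, South 8, East 7, West 6.
At 24 seats: North 1, South 9, East 7, West 7.
North drops from 2 to 1.

North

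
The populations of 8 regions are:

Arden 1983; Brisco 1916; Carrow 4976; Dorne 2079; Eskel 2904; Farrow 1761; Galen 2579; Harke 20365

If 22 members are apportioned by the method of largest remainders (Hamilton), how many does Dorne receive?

1

Total 38563; standard divisor 38563/22 ≈ 1752.864.
Standard quotas: Arden 1.1313, Brisco 1.0931, Carrow 2.8388, Dorne 1.1861, Eskel 1.6567, Farrow 1.0046, Galen 1.4713, Harke 11.6181.
Lower quotas: Arden 1, Brisco 1, Carrow 2, Dorne 1, Eskel 1, Farrow 1, Galen 1, Harke 11 (sum 19, leaving 3 seats).
Remainders in descending order: Carrow 0.8388, Eskel 0.6567, Harke 0.6181, Galen 0.4713, Dorne 0.1861, Arden 0.1313, Brisco 0.0931, Farrow 0.0046.
Largest remainders: Carrow, Eskel, Harke receive the extra seats.
Dorne receives 1.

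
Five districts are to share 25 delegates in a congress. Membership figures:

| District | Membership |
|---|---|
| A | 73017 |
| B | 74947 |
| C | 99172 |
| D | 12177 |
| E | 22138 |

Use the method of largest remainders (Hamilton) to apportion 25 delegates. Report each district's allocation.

Standard divisor: 281451 ÷ 25 ≈ 11258.04.
Standard quotas: A 6.4858, B 6.6572, C 8.8090, D 1.0816, E 1.9664.
Lower quotas: A 6, B 6, C 8, D 1, E 1 (sum 22, leaving 3 seats).
Remainders in descending order: E 0.9664, C 0.8090, B 0.6572, A 0.4858, D 0.0816.
The surplus seats go to E, C, B.

A 6, B 7, C 9, D 1, E 2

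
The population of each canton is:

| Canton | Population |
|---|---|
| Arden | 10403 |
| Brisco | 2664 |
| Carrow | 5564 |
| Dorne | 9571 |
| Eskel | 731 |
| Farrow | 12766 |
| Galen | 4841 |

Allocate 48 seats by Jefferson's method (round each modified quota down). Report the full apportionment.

Standard divisor 46540/48 ≈ 969.583; standard quotas: Arden 10.729, Brisco 2.748, Carrow 5.739, Dorne 9.871, Eskel 0.754, Farrow 13.166, Galen 4.993.
Rounding down gives 10, 2, 5, 9, 0, 13, 4 = 43 seats, so the divisor must be adjusted.
With modified divisor 900: modified quotas Arden 11.559, Brisco 2.960, Carrow 6.182, Dorne 10.634, Eskel 0.812, Farrow 14.184, Galen 5.379.
Rounding down: Arden 11, Brisco 2, Carrow 6, Dorne 10, Eskel 0, Farrow 14, Galen 5 (total 48).

Arden 11, Brisco 2, Carrow 6, Dorne 10, Eskel 0, Farrow 14, Galen 5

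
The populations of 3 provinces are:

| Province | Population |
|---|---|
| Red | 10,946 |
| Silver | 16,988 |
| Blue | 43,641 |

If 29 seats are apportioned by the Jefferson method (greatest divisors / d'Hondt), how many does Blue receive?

18

Standard divisor 71575/29 ≈ 2468.103; standard quotas: Red 4.435, Silver 6.883, Blue 17.682.
Rounding down gives 4, 6, 17 = 27 seats, so the divisor must be adjusted.
With modified divisor 2400: modified quotas Red 4.561, Silver 7.078, Blue 18.184.
Rounding down: Red 4, Silver 7, Blue 18 (total 29).
Blue receives 18.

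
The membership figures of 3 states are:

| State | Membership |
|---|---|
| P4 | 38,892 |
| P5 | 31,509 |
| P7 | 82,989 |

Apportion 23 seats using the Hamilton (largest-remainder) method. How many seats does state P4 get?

Standard divisor: 153390 ÷ 23 ≈ 6669.13.
Standard quotas: P4 5.8316, P5 4.7246, P7 12.4438.
Lower quotas: P4 5, P5 4, P7 12 (sum 21, leaving 2 seats).
Remainders in descending order: P4 0.8316, P5 0.7246, P7 0.4438.
Largest remainders: P4, P5 receive the extra seats.
P4 receives 6.

6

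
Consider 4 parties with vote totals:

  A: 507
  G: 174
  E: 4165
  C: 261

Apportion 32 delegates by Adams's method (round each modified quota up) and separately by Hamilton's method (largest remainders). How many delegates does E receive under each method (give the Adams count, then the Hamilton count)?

25 and 26

Adams: A 3, G 2, E 25, C 2.
Hamilton: A 3, G 1, E 26, C 2.
E gets 25 under Adams and 26 under Hamilton.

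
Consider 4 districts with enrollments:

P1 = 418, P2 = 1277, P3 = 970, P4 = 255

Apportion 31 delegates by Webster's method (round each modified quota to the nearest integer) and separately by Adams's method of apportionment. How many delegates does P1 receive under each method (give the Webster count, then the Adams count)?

Webster: P1 4, P2 14, P3 10, P4 3.
Adams: P1 5, P2 13, P3 10, P4 3.
P1 gets 4 under Webster and 5 under Adams.

4 and 5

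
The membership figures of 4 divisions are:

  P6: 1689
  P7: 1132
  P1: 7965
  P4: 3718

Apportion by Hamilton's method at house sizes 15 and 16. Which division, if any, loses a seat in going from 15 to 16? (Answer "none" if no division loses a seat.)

none

At 15 seats: P6 2, P7 1, P1 8, P4 4.
At 16 seats: P6 2, P7 1, P1 9, P4 4.
No division's allocation decreased.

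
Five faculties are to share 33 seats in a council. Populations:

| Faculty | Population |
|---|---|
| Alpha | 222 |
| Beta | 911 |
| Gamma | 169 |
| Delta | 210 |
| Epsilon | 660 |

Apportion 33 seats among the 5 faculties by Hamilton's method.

Alpha=3; Beta=14; Gamma=3; Delta=3; Epsilon=10

Total 2172; standard divisor 2172/33 ≈ 65.818.
Standard quotas: Alpha 3.373, Beta 13.841, Gamma 2.568, Delta 3.191, Epsilon 10.028.
Lower quotas: Alpha 3, Beta 13, Gamma 2, Delta 3, Epsilon 10 (sum 31, leaving 2 seats).
Remainders in descending order: Beta 0.841, Gamma 0.568, Alpha 0.373, Delta 0.191, Epsilon 0.028.
Largest remainders: Beta, Gamma receive the extra seats.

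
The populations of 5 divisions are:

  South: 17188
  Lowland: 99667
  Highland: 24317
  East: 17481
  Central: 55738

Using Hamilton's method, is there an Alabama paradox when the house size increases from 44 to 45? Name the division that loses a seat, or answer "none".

South

At 44 seats: South 4, Lowland 20, Highland 5, East 4, Central 11.
At 45 seats: South 3, Lowland 21, Highland 5, East 4, Central 12.
South drops from 4 to 3.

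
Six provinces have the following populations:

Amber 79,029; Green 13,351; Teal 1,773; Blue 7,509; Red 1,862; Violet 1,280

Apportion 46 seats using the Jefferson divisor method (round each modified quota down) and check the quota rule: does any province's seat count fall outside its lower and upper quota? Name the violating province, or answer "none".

Amber

Standard quotas: Amber 34.687, Green 5.860, Teal 0.778, Blue 3.296, Red 0.817, Violet 0.562.
Jefferson allocation: Amber 37, Green 6, Teal 0, Blue 3, Red 0, Violet 0.
Amber has quota 34.687 (lower 34, upper 35) but receives 37 — outside the quota interval.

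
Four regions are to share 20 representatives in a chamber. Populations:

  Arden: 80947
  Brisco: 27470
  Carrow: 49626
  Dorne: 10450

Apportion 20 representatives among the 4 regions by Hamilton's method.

Total 168493; standard divisor 168493/20 ≈ 8424.65.
Standard quotas: Arden 9.6084, Brisco 3.2607, Carrow 5.8906, Dorne 1.2404.
Lower quotas: Arden 9, Brisco 3, Carrow 5, Dorne 1 (sum 18, leaving 2 seats).
Remainders in descending order: Carrow 0.8906, Arden 0.6084, Brisco 0.2607, Dorne 0.2404.
Largest remainders: Carrow, Arden receive the extra seats.

Arden=10; Brisco=3; Carrow=6; Dorne=1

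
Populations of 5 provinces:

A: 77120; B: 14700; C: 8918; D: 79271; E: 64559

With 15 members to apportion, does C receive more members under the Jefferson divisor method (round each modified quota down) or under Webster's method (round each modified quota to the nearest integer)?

Jefferson: A 5, B 1, C 0, D 5, E 4.
Webster: A 4, B 1, C 1, D 5, E 4.
C gets 0 under Jefferson and 1 under Webster.

Webster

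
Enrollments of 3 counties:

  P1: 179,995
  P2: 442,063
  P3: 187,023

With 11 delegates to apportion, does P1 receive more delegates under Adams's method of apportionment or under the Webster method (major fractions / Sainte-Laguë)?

Adams

Adams: P1 3, P2 5, P3 3.
Webster: P1 2, P2 6, P3 3.
P1 gets 3 under Adams and 2 under Webster.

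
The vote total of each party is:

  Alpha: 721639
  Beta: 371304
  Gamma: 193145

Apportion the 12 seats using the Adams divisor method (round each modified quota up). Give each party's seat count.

Alpha=6, Beta=4, Gamma=2

Standard divisor 1286088/12 ≈ 107174; standard quotas: Alpha 6.733, Beta 3.464, Gamma 1.802.
Rounding up gives 7, 4, 2 = 13 seats, so the divisor must be adjusted.
With modified divisor 122000: modified quotas Alpha 5.915, Beta 3.043, Gamma 1.583.
Rounding up: Alpha 6, Beta 4, Gamma 2 (total 12).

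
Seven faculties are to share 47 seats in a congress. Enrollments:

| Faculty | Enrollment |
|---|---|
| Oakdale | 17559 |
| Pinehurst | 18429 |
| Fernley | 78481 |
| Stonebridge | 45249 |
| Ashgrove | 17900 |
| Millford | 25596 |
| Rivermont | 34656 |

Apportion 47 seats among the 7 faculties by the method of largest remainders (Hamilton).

Total 237870; standard divisor 237870/47 ≈ 5061.064.
Standard quotas: Oakdale 3.4694, Pinehurst 3.6413, Fernley 15.5068, Stonebridge 8.9406, Ashgrove 3.5368, Millford 5.0574, Rivermont 6.8476.
Lower quotas: Oakdale 3, Pinehurst 3, Fernley 15, Stonebridge 8, Ashgrove 3, Millford 5, Rivermont 6 (sum 43, leaving 4 seats).
Remainders in descending order: Stonebridge 0.9406, Rivermont 0.8476, Pinehurst 0.6413, Ashgrove 0.5368, Fernley 0.5068, Oakdale 0.4694, Millford 0.0574.
The surplus seats go to Stonebridge, Rivermont, Pinehurst, Ashgrove.

Oakdale=3, Pinehurst=4, Fernley=15, Stonebridge=9, Ashgrove=4, Millford=5, Rivermont=7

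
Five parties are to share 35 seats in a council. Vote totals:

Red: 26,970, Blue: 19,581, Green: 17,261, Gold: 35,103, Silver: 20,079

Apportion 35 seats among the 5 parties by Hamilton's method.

Total 118994; standard divisor 118994/35 ≈ 3399.829.
Standard quotas: Red 7.9328, Blue 5.7594, Green 5.0770, Gold 10.3249, Silver 5.9059.
Lower quotas: Red 7, Blue 5, Green 5, Gold 10, Silver 5 (sum 32, leaving 3 seats).
Remainders in descending order: Red 0.9328, Silver 0.9059, Blue 0.7594, Gold 0.3249, Green 0.0770.
The surplus seats go to Red, Silver, Blue.

Red 8, Blue 6, Green 5, Gold 10, Silver 6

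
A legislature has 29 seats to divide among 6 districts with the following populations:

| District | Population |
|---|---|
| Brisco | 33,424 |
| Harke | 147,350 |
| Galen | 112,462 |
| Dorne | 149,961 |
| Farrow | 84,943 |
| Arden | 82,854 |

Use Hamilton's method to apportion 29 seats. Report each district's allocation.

The standard divisor is 610994/29 ≈ 21068.759.
Standard quotas: Brisco 1.5864, Harke 6.9938, Galen 5.3379, Dorne 7.1177, Farrow 4.0317, Arden 3.9326.
Lower quotas: Brisco 1, Harke 6, Galen 5, Dorne 7, Farrow 4, Arden 3 (sum 26, leaving 3 seats).
Remainders in descending order: Harke 0.9938, Arden 0.9326, Brisco 0.5864, Galen 0.3379, Dorne 0.1177, Farrow 0.0317.
The surplus seats go to Harke, Arden, Brisco.

Brisco 2, Harke 7, Galen 5, Dorne 7, Farrow 4, Arden 4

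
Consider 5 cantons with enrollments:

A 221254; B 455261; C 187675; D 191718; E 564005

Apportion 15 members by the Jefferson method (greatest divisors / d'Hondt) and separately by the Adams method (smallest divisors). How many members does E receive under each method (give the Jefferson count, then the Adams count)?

6 and 5

Jefferson: A 2, B 4, C 1, D 2, E 6.
Adams: A 2, B 4, C 2, D 2, E 5.
E gets 6 under Jefferson and 5 under Adams.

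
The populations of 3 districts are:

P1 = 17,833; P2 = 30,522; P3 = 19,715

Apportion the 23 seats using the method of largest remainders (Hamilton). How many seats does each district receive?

P1=6, P2=10, P3=7

Standard divisor: 68070 ÷ 23 ≈ 2959.565.
Standard quotas: P1 6.0255, P2 10.3130, P3 6.6615.
Lower quotas: P1 6, P2 10, P3 6 (sum 22, leaving 1 seat).
Remainders in descending order: P3 0.6615, P2 0.3130, P1 0.0255.
The surplus seat goes to P3.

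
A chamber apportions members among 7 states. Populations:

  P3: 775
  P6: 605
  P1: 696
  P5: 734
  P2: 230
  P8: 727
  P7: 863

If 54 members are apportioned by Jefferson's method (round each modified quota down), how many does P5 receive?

9

Standard divisor 4630/54 ≈ 85.741; standard quotas: P3 9.039, P6 7.056, P1 8.117, P5 8.561, P2 2.683, P8 8.479, P7 10.065.
Rounding down gives 9, 7, 8, 8, 2, 8, 10 = 52 seats, so the divisor must be adjusted.
With modified divisor 80: modified quotas P3 9.688, P6 7.562, P1 8.700, P5 9.175, P2 2.875, P8 9.088, P7 10.787.
Rounding down: P3 9, P6 7, P1 8, P5 9, P2 2, P8 9, P7 10 (total 54).
P5 receives 9.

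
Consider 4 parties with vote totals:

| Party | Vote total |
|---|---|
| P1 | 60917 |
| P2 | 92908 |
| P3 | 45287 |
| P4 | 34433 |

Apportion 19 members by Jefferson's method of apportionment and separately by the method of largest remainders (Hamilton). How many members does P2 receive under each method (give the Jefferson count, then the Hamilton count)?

Jefferson: P1 5, P2 8, P3 3, P4 3.
Hamilton: P1 5, P2 7, P3 4, P4 3.
P2 gets 8 under Jefferson and 7 under Hamilton.

8 and 7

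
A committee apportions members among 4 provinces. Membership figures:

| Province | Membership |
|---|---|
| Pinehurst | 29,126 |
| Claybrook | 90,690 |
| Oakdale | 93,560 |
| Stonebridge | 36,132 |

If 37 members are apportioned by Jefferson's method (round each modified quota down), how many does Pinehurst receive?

Standard divisor 249508/37 ≈ 6743.459; standard quotas: Pinehurst 4.319, Claybrook 13.449, Oakdale 13.874, Stonebridge 5.358.
Rounding down gives 4, 13, 13, 5 = 35 seats, so the divisor must be adjusted.
With modified divisor 6400: modified quotas Pinehurst 4.551, Claybrook 14.170, Oakdale 14.619, Stonebridge 5.646.
Rounding down: Pinehurst 4, Claybrook 14, Oakdale 14, Stonebridge 5 (total 37).
Pinehurst receives 4.

4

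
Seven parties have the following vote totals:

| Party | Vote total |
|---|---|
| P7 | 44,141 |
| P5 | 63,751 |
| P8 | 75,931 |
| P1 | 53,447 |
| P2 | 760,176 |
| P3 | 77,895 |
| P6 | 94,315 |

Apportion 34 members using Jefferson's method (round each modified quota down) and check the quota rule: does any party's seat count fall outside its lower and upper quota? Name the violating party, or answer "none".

Standard quotas: P7 1.283, P5 1.853, P8 2.207, P1 1.554, P2 22.097, P3 2.264, P6 2.742.
Jefferson allocation: P7 1, P5 2, P8 2, P1 1, P2 24, P3 2, P6 2.
P2 has quota 22.097 (lower 22, upper 23) but receives 24 — outside the quota interval.

P2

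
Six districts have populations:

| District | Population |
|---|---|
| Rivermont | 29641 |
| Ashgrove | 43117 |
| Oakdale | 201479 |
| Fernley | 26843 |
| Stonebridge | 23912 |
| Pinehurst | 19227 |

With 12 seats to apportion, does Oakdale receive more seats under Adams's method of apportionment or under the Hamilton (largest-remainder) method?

Adams: Rivermont 1, Ashgrove 2, Oakdale 6, Fernley 1, Stonebridge 1, Pinehurst 1.
Hamilton: Rivermont 1, Ashgrove 1, Oakdale 7, Fernley 1, Stonebridge 1, Pinehurst 1.
Oakdale gets 6 under Adams and 7 under Hamilton.

Hamilton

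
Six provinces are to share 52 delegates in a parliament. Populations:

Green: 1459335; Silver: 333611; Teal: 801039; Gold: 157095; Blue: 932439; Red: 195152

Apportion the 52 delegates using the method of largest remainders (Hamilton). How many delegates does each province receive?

Standard divisor: 3878671 ÷ 52 ≈ 74589.827.
Standard quotas: Green 19.5648, Silver 4.4726, Teal 10.7393, Gold 2.1061, Blue 12.5009, Red 2.6163.
Lower quotas: Green 19, Silver 4, Teal 10, Gold 2, Blue 12, Red 2 (sum 49, leaving 3 seats).
Remainders in descending order: Teal 0.7393, Red 0.6163, Green 0.5648, Blue 0.5009, Silver 0.4726, Gold 0.1061.
The surplus seats go to Teal, Red, Green.

Green=20; Silver=4; Teal=11; Gold=2; Blue=12; Red=3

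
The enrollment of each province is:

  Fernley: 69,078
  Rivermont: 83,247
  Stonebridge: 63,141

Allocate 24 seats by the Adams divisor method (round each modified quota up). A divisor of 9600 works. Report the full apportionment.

With modified divisor 9600: modified quotas Fernley 7.196, Rivermont 8.672, Stonebridge 6.577.
Rounding up: Fernley 8, Rivermont 9, Stonebridge 7 (total 24).

Fernley 8; Rivermont 9; Stonebridge 7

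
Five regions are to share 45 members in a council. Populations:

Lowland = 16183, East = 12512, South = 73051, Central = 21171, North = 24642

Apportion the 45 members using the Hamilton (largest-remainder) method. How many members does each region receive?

Lowland=5; East=4; South=22; Central=6; North=8

The standard divisor is 147559/45 ≈ 3279.089.
Standard quotas: Lowland 4.9352, East 3.8157, South 22.2778, Central 6.4564, North 7.5149.
Lower quotas: Lowland 4, East 3, South 22, Central 6, North 7 (sum 42, leaving 3 seats).
Remainders in descending order: Lowland 0.9352, East 0.8157, North 0.5149, Central 0.4564, South 0.2778.
The surplus seats go to Lowland, East, North.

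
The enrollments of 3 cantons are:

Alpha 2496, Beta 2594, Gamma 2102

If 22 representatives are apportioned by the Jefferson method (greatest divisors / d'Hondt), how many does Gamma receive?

6

Standard divisor 7192/22 ≈ 326.909; standard quotas: Alpha 7.635, Beta 7.935, Gamma 6.430.
Rounding down gives 7, 7, 6 = 20 seats, so the divisor must be adjusted.
With modified divisor 310: modified quotas Alpha 8.052, Beta 8.368, Gamma 6.781.
Rounding down: Alpha 8, Beta 8, Gamma 6 (total 22).
Gamma receives 6.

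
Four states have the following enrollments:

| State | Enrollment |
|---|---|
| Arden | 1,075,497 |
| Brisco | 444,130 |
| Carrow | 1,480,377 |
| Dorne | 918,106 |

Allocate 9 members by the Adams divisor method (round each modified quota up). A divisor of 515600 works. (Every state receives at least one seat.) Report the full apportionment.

Arden 3; Brisco 1; Carrow 3; Dorne 2

With modified divisor 515600: modified quotas Arden 2.086, Brisco 0.861, Carrow 2.871, Dorne 1.781.
Rounding up: Arden 3, Brisco 1, Carrow 3, Dorne 2 (total 9).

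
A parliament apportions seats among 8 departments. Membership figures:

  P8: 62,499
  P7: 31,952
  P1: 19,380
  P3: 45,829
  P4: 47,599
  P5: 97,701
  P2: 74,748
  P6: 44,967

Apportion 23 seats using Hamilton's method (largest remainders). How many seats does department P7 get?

2

The standard divisor is 424675/23 ≈ 18464.13.
Standard quotas: P8 3.3849, P7 1.7305, P1 1.0496, P3 2.4821, P4 2.5779, P5 5.2914, P2 4.0483, P6 2.4354.
Lower quotas: P8 3, P7 1, P1 1, P3 2, P4 2, P5 5, P2 4, P6 2 (sum 20, leaving 3 seats).
Remainders in descending order: P7 0.7305, P4 0.5779, P3 0.4821, P6 0.4354, P8 0.3849, P5 0.2914, P1 0.0496, P2 0.0483.
The surplus seats go to P7, P4, P3.
P7 receives 2.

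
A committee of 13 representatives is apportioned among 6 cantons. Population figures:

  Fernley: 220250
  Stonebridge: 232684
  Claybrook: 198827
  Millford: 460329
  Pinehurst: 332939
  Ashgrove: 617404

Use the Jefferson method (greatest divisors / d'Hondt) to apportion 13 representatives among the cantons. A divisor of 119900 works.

Fernley: 1; Stonebridge: 1; Claybrook: 1; Millford: 3; Pinehurst: 2; Ashgrove: 5

With modified divisor 119900: modified quotas Fernley 1.837, Stonebridge 1.941, Claybrook 1.658, Millford 3.839, Pinehurst 2.777, Ashgrove 5.149.
Rounding down: Fernley 1, Stonebridge 1, Claybrook 1, Millford 3, Pinehurst 2, Ashgrove 5 (total 13).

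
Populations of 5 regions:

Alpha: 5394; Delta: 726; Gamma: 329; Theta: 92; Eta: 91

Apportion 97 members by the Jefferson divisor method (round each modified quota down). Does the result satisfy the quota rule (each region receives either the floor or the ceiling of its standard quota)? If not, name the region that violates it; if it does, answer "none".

Alpha

Standard quotas: Alpha 78.893, Delta 10.619, Gamma 4.812, Theta 1.346, Eta 1.331.
Jefferson allocation: Alpha 81, Delta 10, Gamma 4, Theta 1, Eta 1.
Alpha has quota 78.893 (lower 78, upper 79) but receives 81 — outside the quota interval.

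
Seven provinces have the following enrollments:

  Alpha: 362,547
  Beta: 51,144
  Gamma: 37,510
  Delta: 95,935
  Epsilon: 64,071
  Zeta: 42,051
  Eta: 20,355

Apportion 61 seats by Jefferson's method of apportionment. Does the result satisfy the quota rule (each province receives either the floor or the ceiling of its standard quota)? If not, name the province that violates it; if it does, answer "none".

Standard quotas: Alpha 32.831, Beta 4.631, Gamma 3.397, Delta 8.688, Epsilon 5.802, Zeta 3.808, Eta 1.843.
Jefferson allocation: Alpha 34, Beta 4, Gamma 3, Delta 9, Epsilon 6, Zeta 4, Eta 1.
Alpha has quota 32.831 (lower 32, upper 33) but receives 34 — outside the quota interval.

Alpha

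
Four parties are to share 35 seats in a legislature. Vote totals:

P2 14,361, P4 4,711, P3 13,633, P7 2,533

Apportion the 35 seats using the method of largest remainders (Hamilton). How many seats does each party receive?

P2 14; P4 5; P3 14; P7 2

The standard divisor is 35238/35 ≈ 1006.8.
Standard quotas: P2 14.2640, P4 4.6792, P3 13.5409, P7 2.5159.
Lower quotas: P2 14, P4 4, P3 13, P7 2 (sum 33, leaving 2 seats).
Remainders in descending order: P4 0.6792, P3 0.5409, P7 0.5159, P2 0.2640.
The surplus seats go to P4, P3.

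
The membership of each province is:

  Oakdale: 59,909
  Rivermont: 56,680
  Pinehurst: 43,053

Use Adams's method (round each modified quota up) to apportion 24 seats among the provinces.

Standard divisor 159642/24 ≈ 6651.75; standard quotas: Oakdale 9.007, Rivermont 8.521, Pinehurst 6.472.
Rounding up gives 10, 9, 7 = 26 seats, so the divisor must be adjusted.
With modified divisor 7130: modified quotas Oakdale 8.402, Rivermont 7.950, Pinehurst 6.038.
Rounding up: Oakdale 9, Rivermont 8, Pinehurst 7 (total 24).

Oakdale=9, Rivermont=8, Pinehurst=7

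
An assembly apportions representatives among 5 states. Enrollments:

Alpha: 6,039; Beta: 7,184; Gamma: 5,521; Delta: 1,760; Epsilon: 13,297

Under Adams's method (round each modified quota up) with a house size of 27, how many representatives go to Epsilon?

10

Standard divisor 33801/27 ≈ 1251.889; standard quotas: Alpha 4.824, Beta 5.739, Gamma 4.410, Delta 1.406, Epsilon 10.622.
Rounding up gives 5, 6, 5, 2, 11 = 29 seats, so the divisor must be adjusted.
With modified divisor 1400: modified quotas Alpha 4.314, Beta 5.131, Gamma 3.944, Delta 1.257, Epsilon 9.498.
Rounding up: Alpha 5, Beta 6, Gamma 4, Delta 2, Epsilon 10 (total 27).
Epsilon receives 10.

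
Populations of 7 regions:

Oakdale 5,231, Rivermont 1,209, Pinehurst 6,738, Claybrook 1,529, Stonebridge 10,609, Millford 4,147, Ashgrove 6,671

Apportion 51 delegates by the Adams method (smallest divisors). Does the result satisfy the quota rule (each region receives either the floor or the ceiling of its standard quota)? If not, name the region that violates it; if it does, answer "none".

Standard quotas: Oakdale 7.383, Rivermont 1.706, Pinehurst 9.510, Claybrook 2.158, Stonebridge 14.974, Millford 5.853, Ashgrove 9.416.
Adams allocation: Oakdale 7, Rivermont 2, Pinehurst 9, Claybrook 3, Stonebridge 15, Millford 6, Ashgrove 9.
Every allocation lies between the lower and upper quota.

none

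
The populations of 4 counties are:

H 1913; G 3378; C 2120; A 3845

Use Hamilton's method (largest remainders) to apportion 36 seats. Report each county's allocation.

Standard divisor: 11256 ÷ 36 ≈ 312.667.
Standard quotas: H 6.118, G 10.804, C 6.780, A 12.297.
Lower quotas: H 6, G 10, C 6, A 12 (sum 34, leaving 2 seats).
Remainders in descending order: G 0.804, C 0.780, A 0.297, H 0.118.
Largest remainders: G, C receive the extra seats.

H 6, G 11, C 7, A 12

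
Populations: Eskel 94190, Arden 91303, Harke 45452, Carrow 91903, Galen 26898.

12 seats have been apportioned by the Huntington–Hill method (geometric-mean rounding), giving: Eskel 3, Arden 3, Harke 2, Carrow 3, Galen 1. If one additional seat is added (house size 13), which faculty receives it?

Priority for the next seat is population ÷ (√(s·(s+1))).
Priorities: Eskel 27190.311, Arden 26356.906, Harke 18555.701, Carrow 26530.111, Galen 19019.758.
Highest priority: Eskel.

Eskel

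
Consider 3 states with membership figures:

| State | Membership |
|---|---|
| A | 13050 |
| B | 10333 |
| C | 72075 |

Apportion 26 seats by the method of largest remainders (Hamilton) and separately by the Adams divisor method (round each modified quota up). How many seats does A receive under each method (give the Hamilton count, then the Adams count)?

Hamilton: A 3, B 3, C 20.
Adams: A 4, B 3, C 19.
A gets 3 under Hamilton and 4 under Adams.

3 and 4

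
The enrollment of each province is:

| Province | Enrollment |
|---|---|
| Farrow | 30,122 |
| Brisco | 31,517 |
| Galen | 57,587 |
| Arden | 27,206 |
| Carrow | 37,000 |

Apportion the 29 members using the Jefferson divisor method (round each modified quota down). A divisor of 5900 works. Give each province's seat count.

With modified divisor 5900: modified quotas Farrow 5.105, Brisco 5.342, Galen 9.761, Arden 4.611, Carrow 6.271.
Rounding down: Farrow 5, Brisco 5, Galen 9, Arden 4, Carrow 6 (total 29).

Farrow 5, Brisco 5, Galen 9, Arden 4, Carrow 6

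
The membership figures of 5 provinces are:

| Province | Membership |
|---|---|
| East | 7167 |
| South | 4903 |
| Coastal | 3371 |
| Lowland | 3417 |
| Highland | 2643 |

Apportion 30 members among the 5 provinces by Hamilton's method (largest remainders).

The standard divisor is 21501/30 ≈ 716.7.
Standard quotas: East 10.0000, South 6.8411, Coastal 4.7035, Lowland 4.7677, Highland 3.6877.
Lower quotas: East 10, South 6, Coastal 4, Lowland 4, Highland 3 (sum 27, leaving 3 seats).
Remainders in descending order: South 0.8411, Lowland 0.7677, Coastal 0.7035, Highland 0.6877, East 0.0000.
Largest remainders: South, Lowland, Coastal receive the extra seats.

East 10, South 7, Coastal 5, Lowland 5, Highland 3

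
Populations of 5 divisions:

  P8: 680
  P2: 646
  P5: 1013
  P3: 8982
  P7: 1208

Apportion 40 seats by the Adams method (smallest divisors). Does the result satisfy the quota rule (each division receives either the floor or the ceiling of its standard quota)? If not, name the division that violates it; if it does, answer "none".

P3

Standard quotas: P8 2.171, P2 2.062, P5 3.234, P3 28.676, P7 3.857.
Adams allocation: P8 3, P2 2, P5 4, P3 27, P7 4.
P3 has quota 28.676 (lower 28, upper 29) but receives 27 — outside the quota interval.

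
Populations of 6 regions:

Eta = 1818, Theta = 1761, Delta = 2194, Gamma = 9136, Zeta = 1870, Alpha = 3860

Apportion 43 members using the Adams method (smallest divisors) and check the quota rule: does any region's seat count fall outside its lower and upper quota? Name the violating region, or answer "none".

Gamma

Standard quotas: Eta 3.788, Theta 3.669, Delta 4.571, Gamma 19.034, Zeta 3.896, Alpha 8.042.
Adams allocation: Eta 4, Theta 4, Delta 5, Gamma 18, Zeta 4, Alpha 8.
Gamma has quota 19.034 (lower 19, upper 20) but receives 18 — outside the quota interval.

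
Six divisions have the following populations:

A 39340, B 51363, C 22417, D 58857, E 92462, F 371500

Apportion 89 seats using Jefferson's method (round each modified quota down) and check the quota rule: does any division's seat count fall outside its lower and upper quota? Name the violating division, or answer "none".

Standard quotas: A 5.506, B 7.188, C 3.137, D 8.237, E 12.940, F 51.992.
Jefferson allocation: A 5, B 7, C 3, D 8, E 13, F 53.
F has quota 51.992 (lower 51, upper 52) but receives 53 — outside the quota interval.

F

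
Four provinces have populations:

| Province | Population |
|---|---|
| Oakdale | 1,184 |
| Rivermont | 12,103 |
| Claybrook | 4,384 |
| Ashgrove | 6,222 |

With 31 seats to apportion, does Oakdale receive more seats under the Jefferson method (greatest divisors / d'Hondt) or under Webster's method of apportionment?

Webster

Jefferson: Oakdale 1, Rivermont 16, Claybrook 6, Ashgrove 8.
Webster: Oakdale 2, Rivermont 15, Claybrook 6, Ashgrove 8.
Oakdale gets 1 under Jefferson and 2 under Webster.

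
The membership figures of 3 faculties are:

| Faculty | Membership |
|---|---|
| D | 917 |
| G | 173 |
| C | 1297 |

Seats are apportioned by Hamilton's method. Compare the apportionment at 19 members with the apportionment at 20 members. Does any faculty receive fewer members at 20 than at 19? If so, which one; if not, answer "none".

G

At 19 seats: D 7, G 2, C 10.
At 20 seats: D 8, G 1, C 11.
G drops from 2 to 1.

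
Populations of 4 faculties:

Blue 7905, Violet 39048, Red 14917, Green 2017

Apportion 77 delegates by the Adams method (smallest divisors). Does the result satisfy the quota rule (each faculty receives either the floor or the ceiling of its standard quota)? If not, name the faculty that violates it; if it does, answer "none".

Standard quotas: Blue 9.528, Violet 47.063, Red 17.979, Green 2.431.
Adams allocation: Blue 10, Violet 46, Red 18, Green 3.
Violet has quota 47.063 (lower 47, upper 48) but receives 46 — outside the quota interval.

Violet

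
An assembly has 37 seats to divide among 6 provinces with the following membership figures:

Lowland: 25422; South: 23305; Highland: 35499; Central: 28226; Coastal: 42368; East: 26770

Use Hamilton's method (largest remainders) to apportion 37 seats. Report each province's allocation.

Standard divisor: 181590 ÷ 37 ≈ 4907.838.
Standard quotas: Lowland 5.1799, South 4.7485, Highland 7.2331, Central 5.7512, Coastal 8.6327, East 5.4545.
Lower quotas: Lowland 5, South 4, Highland 7, Central 5, Coastal 8, East 5 (sum 34, leaving 3 seats).
Remainders in descending order: Central 0.7512, South 0.7485, Coastal 0.6327, East 0.4545, Highland 0.2331, Lowland 0.1799.
The surplus seats go to Central, South, Coastal.

Lowland 5, South 5, Highland 7, Central 6, Coastal 9, East 5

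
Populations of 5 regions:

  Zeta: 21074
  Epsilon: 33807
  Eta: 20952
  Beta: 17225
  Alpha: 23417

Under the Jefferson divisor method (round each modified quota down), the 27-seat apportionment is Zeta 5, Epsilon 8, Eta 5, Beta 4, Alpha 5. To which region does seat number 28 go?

Alpha

Priority for the next seat is population ÷ (current seats + 1).
Priorities: Zeta 3512.333, Epsilon 3756.333, Eta 3492.000, Beta 3445.000, Alpha 3902.833.
Highest priority: Alpha.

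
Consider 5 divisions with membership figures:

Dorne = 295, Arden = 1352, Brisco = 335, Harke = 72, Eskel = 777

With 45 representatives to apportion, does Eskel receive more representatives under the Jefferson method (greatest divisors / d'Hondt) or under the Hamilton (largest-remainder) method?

Jefferson

Jefferson: Dorne 4, Arden 22, Brisco 5, Harke 1, Eskel 13.
Hamilton: Dorne 5, Arden 22, Brisco 5, Harke 1, Eskel 12.
Eskel gets 13 under Jefferson and 12 under Hamilton.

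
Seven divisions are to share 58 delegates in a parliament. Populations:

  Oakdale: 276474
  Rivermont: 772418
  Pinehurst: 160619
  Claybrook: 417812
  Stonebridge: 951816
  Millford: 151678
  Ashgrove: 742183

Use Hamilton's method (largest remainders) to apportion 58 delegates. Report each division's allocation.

Oakdale=5; Rivermont=13; Pinehurst=3; Claybrook=7; Stonebridge=16; Millford=2; Ashgrove=12

Standard divisor: 3473000 ÷ 58 ≈ 59879.31.
Standard quotas: Oakdale 4.6172, Rivermont 12.8996, Pinehurst 2.6824, Claybrook 6.9776, Stonebridge 15.8956, Millford 2.5331, Ashgrove 12.3946.
Lower quotas: Oakdale 4, Rivermont 12, Pinehurst 2, Claybrook 6, Stonebridge 15, Millford 2, Ashgrove 12 (sum 53, leaving 5 seats).
Remainders in descending order: Claybrook 0.9776, Rivermont 0.8996, Stonebridge 0.8956, Pinehurst 0.6824, Oakdale 0.6172, Millford 0.5331, Ashgrove 0.3946.
The surplus seats go to Claybrook, Rivermont, Stonebridge, Pinehurst, Oakdale.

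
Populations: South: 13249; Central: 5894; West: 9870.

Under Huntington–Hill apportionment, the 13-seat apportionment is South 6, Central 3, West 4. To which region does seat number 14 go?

Priority for the next seat is population ÷ (√(s·(s+1))).
Priorities: South 2044.365, Central 1701.451, West 2206.999.
Highest priority: West.

West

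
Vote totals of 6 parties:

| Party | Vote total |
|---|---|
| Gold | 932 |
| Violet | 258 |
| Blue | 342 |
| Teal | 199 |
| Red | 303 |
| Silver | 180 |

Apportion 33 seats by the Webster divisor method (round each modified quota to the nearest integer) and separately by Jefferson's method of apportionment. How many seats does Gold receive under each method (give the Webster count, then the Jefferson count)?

14 and 15

Webster: Gold 14, Violet 4, Blue 5, Teal 3, Red 4, Silver 3.
Jefferson: Gold 15, Violet 4, Blue 5, Teal 3, Red 4, Silver 2.
Gold gets 14 under Webster and 15 under Jefferson.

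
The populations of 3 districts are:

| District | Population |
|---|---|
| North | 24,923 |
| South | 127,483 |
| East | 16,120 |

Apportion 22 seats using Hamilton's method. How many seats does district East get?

2

Standard divisor: 168526 ÷ 22 ≈ 7660.273.
Standard quotas: North 3.2535, South 16.6421, East 2.1044.
Lower quotas: North 3, South 16, East 2 (sum 21, leaving 1 seat).
Remainders in descending order: South 0.6421, North 0.2535, East 0.1044.
The surplus seat goes to South.
East receives 2.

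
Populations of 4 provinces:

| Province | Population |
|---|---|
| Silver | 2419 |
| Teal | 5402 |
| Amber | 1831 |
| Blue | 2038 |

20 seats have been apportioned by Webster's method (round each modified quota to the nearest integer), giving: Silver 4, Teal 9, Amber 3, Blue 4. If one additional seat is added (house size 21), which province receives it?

Priority for the next seat is population ÷ (current seats + 0.5).
Priorities: Silver 537.556, Teal 568.632, Amber 523.143, Blue 452.889.
Highest priority: Teal.

Teal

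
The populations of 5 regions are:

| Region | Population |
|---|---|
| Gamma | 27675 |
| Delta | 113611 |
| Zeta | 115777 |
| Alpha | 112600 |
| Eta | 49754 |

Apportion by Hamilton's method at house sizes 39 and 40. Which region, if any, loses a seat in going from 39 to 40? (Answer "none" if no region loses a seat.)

Gamma

At 39 seats: Gamma 3, Delta 10, Zeta 11, Alpha 10, Eta 5.
At 40 seats: Gamma 2, Delta 11, Zeta 11, Alpha 11, Eta 5.
Gamma drops from 3 to 2.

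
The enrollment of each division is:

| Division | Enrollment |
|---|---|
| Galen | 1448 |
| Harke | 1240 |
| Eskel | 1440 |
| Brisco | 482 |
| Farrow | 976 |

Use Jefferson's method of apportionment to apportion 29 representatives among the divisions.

Galen=8, Harke=6, Eskel=8, Brisco=2, Farrow=5

Standard divisor 5586/29 ≈ 192.621; standard quotas: Galen 7.517, Harke 6.438, Eskel 7.476, Brisco 2.502, Farrow 5.067.
Rounding down gives 7, 6, 7, 2, 5 = 27 seats, so the divisor must be adjusted.
With modified divisor 179: modified quotas Galen 8.089, Harke 6.927, Eskel 8.045, Brisco 2.693, Farrow 5.453.
Rounding down: Galen 8, Harke 6, Eskel 8, Brisco 2, Farrow 5 (total 29).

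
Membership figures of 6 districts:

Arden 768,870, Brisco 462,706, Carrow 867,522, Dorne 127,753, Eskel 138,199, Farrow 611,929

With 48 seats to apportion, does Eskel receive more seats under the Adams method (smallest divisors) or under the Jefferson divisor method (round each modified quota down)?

Adams: Arden 12, Brisco 7, Carrow 14, Dorne 2, Eskel 3, Farrow 10.
Jefferson: Arden 13, Brisco 7, Carrow 14, Dorne 2, Eskel 2, Farrow 10.
Eskel gets 3 under Adams and 2 under Jefferson.

Adams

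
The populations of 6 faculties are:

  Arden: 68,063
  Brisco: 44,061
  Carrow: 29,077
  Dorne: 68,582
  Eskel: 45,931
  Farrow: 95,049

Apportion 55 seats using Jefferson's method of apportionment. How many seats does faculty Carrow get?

Standard divisor 350763/55 ≈ 6377.509; standard quotas: Arden 10.672, Brisco 6.909, Carrow 4.559, Dorne 10.754, Eskel 7.202, Farrow 14.904.
Rounding down gives 10, 6, 4, 10, 7, 14 = 51 seats, so the divisor must be adjusted.
With modified divisor 6100: modified quotas Arden 11.158, Brisco 7.223, Carrow 4.767, Dorne 11.243, Eskel 7.530, Farrow 15.582.
Rounding down: Arden 11, Brisco 7, Carrow 4, Dorne 11, Eskel 7, Farrow 15 (total 55).
Carrow receives 4.

4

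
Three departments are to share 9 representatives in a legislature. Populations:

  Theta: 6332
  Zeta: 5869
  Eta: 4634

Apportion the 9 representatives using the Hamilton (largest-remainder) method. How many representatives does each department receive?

Theta=3, Zeta=3, Eta=3

Total 16835; standard divisor 16835/9 ≈ 1870.556.
Standard quotas: Theta 3.3851, Zeta 3.1376, Eta 2.4773.
Lower quotas: Theta 3, Zeta 3, Eta 2 (sum 8, leaving 1 seat).
Remainders in descending order: Eta 0.4773, Theta 0.3851, Zeta 0.1376.
Largest remainder: Eta receives the extra seat.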